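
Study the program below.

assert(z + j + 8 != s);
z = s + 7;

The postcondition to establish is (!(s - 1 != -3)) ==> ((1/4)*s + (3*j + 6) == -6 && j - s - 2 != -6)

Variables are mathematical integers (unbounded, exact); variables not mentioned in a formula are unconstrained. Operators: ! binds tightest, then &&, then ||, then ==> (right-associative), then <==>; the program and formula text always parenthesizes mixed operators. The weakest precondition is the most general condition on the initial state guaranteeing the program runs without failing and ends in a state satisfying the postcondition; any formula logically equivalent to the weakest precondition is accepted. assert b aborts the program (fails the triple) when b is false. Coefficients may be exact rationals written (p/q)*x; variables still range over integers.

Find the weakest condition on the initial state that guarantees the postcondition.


Working backward. After the program, the postcondition (!(s - 1 != -3)) ==> ((1/4)*s + (3*j + 6) == -6 && j - s - 2 != -6) must hold; in canonical form it is (!(s != -2)) ==> (3*j + (1/4)*s == -12 && j != s - 4).
Before z := s + 7: (!(s != -2)) ==> (3*j + (1/4)*s == -12 && j != s - 4)
Before assert z + j + 8 != s: j + z != s - 8 && ((!(s != -2)) ==> (3*j + (1/4)*s == -12 && j != s - 4))
Answer: WP = j + z != s - 8 && ((!(s != -2)) ==> (3*j + (1/4)*s == -12 && j != s - 4))


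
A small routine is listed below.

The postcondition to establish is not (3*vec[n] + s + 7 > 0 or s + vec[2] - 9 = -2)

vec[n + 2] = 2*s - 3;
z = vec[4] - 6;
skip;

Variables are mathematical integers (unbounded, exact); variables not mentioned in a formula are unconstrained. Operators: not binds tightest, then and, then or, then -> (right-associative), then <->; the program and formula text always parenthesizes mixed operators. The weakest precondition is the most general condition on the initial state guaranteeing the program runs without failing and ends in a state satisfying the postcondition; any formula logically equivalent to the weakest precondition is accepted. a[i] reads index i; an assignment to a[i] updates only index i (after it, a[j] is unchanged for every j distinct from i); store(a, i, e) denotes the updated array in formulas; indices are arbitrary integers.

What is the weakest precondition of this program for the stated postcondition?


Working backward. After the program, the postcondition not (3*vec[n] + s + 7 > 0 or s + vec[2] - 9 = -2) must hold; in canonical form it is not (3*vec[n] + s > -7 or vec[2] + s = 7).
Before skip: not (3*vec[n] + s > -7 or vec[2] + s = 7)
Before z := vec[4] - 6: not (3*vec[n] + s > -7 or vec[2] + s = 7)
Before vec[n + 2] := 2*s - 3: not (3*store(vec, n + 2, 2*s - 3)[n] + s > -7 or store(vec, n + 2, 2*s - 3)[2] + s = 7)
Answer: WP = not (3*store(vec, n + 2, 2*s - 3)[n] + s > -7 or store(vec, n + 2, 2*s - 3)[2] + s = 7)


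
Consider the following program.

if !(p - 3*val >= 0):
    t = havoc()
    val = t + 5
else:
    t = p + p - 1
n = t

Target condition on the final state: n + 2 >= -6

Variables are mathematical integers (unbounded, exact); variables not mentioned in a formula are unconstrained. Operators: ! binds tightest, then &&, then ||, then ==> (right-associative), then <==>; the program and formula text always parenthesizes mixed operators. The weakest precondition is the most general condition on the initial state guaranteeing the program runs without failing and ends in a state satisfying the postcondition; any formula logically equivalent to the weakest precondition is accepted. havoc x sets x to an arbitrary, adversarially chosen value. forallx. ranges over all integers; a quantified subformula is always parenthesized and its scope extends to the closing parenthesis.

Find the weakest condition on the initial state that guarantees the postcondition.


Working backward. After the program, the postcondition n + 2 >= -6 must hold; in canonical form it is n >= -8.
Before n := t: t >= -8
Then branch requires forall t_1. t_1 >= -8; else branch requires 2*p >= -7.
Before the if: ((!(p >= 3*val)) ==> (forall t_1. t_1 >= -8)) && (p >= 3*val ==> 2*p >= -7)
Answer: WP = ((!(p >= 3*val)) ==> (forall t_1. t_1 >= -8)) && (p >= 3*val ==> 2*p >= -7)


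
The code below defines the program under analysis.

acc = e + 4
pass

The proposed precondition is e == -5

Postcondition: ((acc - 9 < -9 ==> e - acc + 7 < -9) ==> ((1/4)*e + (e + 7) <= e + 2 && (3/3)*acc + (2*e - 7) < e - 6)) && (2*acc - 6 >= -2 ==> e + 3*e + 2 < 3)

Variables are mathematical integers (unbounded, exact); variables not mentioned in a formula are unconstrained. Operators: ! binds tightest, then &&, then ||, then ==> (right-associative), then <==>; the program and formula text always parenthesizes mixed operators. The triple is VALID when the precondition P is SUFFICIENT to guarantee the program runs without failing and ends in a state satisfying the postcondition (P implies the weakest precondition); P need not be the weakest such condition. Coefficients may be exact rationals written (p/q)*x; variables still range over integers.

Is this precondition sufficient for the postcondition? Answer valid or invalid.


Working backward. After the program, the postcondition ((acc - 9 < -9 ==> e - acc + 7 < -9) ==> ((1/4)*e + (e + 7) <= e + 2 && (3/3)*acc + (2*e - 7) < e - 6)) && (2*acc - 6 >= -2 ==> e + 3*e + 2 < 3) must hold; in canonical form it is ((acc < 0 ==> e < acc - 16) ==> ((1/4)*e <= -5 && acc + e < 1)) && (2*acc >= 4 ==> 4*e < 1).
Before skip: ((acc < 0 ==> e < acc - 16) ==> ((1/4)*e <= -5 && acc + e < 1)) && (2*acc >= 4 ==> 4*e < 1)
Before acc := e + 4: ((!(e < -4)) ==> ((1/4)*e <= -5 && 2*e < -3)) && (2*e >= -4 ==> 4*e < 1)
The weakest precondition is ((!(e < -4)) ==> ((1/4)*e <= -5 && 2*e < -3)) && (2*e >= -4 ==> 4*e < 1).
Check whether e == -5 implies it.
Every state satisfying the precondition satisfies the weakest precondition: the implication holds.
Answer: valid


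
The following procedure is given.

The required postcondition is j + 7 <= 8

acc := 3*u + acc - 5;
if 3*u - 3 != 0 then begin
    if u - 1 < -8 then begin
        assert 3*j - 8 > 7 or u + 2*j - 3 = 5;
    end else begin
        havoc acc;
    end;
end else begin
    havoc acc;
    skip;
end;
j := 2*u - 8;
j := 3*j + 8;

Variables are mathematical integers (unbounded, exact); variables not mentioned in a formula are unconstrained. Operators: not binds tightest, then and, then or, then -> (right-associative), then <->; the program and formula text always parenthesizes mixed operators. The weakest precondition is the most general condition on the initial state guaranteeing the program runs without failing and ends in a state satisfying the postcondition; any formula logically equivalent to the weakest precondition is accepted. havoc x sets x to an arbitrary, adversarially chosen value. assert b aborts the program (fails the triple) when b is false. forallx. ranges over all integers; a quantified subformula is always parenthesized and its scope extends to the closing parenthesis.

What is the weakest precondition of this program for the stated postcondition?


Working backward. After the program, the postcondition j + 7 <= 8 must hold; in canonical form it is j <= 1.
Before j := 3*j + 8: 3*j <= -7
Before j := 2*u - 8: 6*u <= 17
Then branch requires (u < -7 -> ((3*j > 15 or 2*j + u = 8) and 6*u <= 17)) and ((not (u < -7)) -> 6*u <= 17); else branch requires 6*u <= 17.
Before the if: (3*u != 3 -> ((u < -7 -> ((3*j > 15 or 2*j + u = 8) and 6*u <= 17)) and ((not (u < -7)) -> 6*u <= 17))) and ((not (3*u != 3)) -> 6*u <= 17)
Before acc := 3*u + acc - 5: (3*u != 3 -> ((u < -7 -> ((3*j > 15 or 2*j + u = 8) and 6*u <= 17)) and ((not (u < -7)) -> 6*u <= 17))) and ((not (3*u != 3)) -> 6*u <= 17)
Answer: WP = (3*u != 3 -> ((u < -7 -> ((3*j > 15 or 2*j + u = 8) and 6*u <= 17)) and ((not (u < -7)) -> 6*u <= 17))) and ((not (3*u != 3)) -> 6*u <= 17)


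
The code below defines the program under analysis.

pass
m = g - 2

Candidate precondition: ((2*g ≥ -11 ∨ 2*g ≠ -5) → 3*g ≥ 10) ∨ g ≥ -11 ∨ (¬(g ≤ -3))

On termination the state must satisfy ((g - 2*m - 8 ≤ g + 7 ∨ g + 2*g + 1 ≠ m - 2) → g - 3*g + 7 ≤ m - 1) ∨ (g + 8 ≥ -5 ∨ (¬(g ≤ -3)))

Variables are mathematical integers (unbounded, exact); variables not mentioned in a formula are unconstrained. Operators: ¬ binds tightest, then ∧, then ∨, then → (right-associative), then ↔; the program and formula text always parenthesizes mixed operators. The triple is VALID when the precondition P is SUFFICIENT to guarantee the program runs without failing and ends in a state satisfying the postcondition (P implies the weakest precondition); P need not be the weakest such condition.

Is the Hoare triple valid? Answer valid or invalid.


Working backward. After the program, the postcondition ((g - 2*m - 8 ≤ g + 7 ∨ g + 2*g + 1 ≠ m - 2) → g - 3*g + 7 ≤ m - 1) ∨ (g + 8 ≥ -5 ∨ (¬(g ≤ -3))) must hold; in canonical form it is ((2*m ≥ -15 ∨ 3*g ≠ m - 3) → 2*g + m ≥ 8) ∨ g ≥ -13 ∨ (¬(g ≤ -3)).
Before m := g - 2: ((2*g ≥ -11 ∨ 2*g ≠ -5) → 3*g ≥ 10) ∨ g ≥ -13 ∨ (¬(g ≤ -3))
Before skip: ((2*g ≥ -11 ∨ 2*g ≠ -5) → 3*g ≥ 10) ∨ g ≥ -13 ∨ (¬(g ≤ -3))
The weakest precondition is ((2*g ≥ -11 ∨ 2*g ≠ -5) → 3*g ≥ 10) ∨ g ≥ -13 ∨ (¬(g ≤ -3)).
Check whether ((2*g ≥ -11 ∨ 2*g ≠ -5) → 3*g ≥ 10) ∨ g ≥ -11 ∨ (¬(g ≤ -3)) implies it.
Every state satisfying the precondition satisfies the weakest precondition: the implication holds.
Answer: valid


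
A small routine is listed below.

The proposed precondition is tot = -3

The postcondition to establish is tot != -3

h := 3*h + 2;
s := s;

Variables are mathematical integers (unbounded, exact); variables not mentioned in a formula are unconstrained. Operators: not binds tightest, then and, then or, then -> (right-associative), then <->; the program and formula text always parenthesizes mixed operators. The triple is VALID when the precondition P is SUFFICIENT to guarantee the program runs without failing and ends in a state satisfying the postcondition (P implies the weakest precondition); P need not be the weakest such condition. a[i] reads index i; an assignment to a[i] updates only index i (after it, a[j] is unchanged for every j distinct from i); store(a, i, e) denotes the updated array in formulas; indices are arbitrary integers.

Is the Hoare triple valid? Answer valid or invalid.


Working backward. After the program, tot != -3 must hold.
Before s := s: tot != -3
Before h := 3*h + 2: tot != -3
The weakest precondition is tot != -3.
Check whether tot = -3 implies it.
Countermodel: at the initial state tot = -3, the precondition holds but the weakest precondition fails.
Answer: invalid


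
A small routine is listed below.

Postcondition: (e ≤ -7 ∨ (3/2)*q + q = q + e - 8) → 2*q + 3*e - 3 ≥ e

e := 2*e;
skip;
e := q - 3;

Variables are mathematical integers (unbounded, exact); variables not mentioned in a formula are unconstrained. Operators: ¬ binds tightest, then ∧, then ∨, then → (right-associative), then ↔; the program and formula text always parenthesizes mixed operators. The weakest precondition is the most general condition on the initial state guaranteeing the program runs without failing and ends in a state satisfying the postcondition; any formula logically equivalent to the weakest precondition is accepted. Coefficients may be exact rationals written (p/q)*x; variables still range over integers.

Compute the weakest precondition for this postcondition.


Working backward. After the program, the postcondition (e ≤ -7 ∨ (3/2)*q + q = q + e - 8) → 2*q + 3*e - 3 ≥ e must hold; in canonical form it is (e ≤ -7 ∨ (3/2)*q = e - 8) → 2*e + 2*q ≥ 3.
Before e := q - 3: (q ≤ -4 ∨ (1/2)*q = -11) → 4*q ≥ 9
Before skip: (q ≤ -4 ∨ (1/2)*q = -11) → 4*q ≥ 9
Before e := 2*e: (q ≤ -4 ∨ (1/2)*q = -11) → 4*q ≥ 9
Answer: WP = (q ≤ -4 ∨ (1/2)*q = -11) → 4*q ≥ 9


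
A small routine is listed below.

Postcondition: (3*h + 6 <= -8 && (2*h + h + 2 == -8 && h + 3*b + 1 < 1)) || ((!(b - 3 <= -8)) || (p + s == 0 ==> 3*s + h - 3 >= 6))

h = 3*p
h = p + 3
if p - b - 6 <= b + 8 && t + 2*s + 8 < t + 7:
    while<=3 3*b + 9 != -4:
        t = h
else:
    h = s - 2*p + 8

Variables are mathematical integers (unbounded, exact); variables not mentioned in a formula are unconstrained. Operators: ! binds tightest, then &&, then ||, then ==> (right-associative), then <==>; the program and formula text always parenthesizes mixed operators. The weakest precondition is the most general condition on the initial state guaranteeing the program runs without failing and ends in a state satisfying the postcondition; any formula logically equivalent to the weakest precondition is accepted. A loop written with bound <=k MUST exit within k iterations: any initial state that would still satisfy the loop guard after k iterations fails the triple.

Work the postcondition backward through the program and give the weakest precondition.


Working backward. After the program, the postcondition (3*h + 6 <= -8 && (2*h + h + 2 == -8 && h + 3*b + 1 < 1)) || ((!(b - 3 <= -8)) || (p + s == 0 ==> 3*s + h - 3 >= 6)) must hold; in canonical form it is (3*h <= -14 && 3*h == -10 && 3*b + h < 0) || (!(b <= -5)) || (p + s == 0 ==> h + 3*s >= 9).
Then branch requires (3*b != -13 ==> ((3*b != -13 ==> ((3*b != -13 ==> ((!(3*b != -13)) && ((3*h <= -14 && 3*h == -10 && 3*b + h < 0) || (!(b <= -5)) || (p + s == 0 ==> h + 3*s >= 9)))) && ((!(3*b != -13)) ==> ((3*h <= -14 && 3*h == -10 && 3*b + h < 0) || (!(b <= -5)) || (p + s == 0 ==> h + 3*s >= 9))))) && ((!(3*b != -13)) ==> ((3*h <= -14 && 3*h == -10 && 3*b + h < 0) || (!(b <= -5)) || (p + s == 0 ==> h + 3*s >= 9))))) && ((!(3*b != -13)) ==> ((3*h <= -14 && 3*h == -10 && 3*b + h < 0) || (!(b <= -5)) || (p + s == 0 ==> h + 3*s >= 9))); else branch requires (3*s <= 6*p - 38 && 3*s == 6*p - 34 && 3*b + s < 2*p - 8) || (!(b <= -5)) || (p + s == 0 ==> 4*s >= 2*p + 1).
Before the if: ((p <= 2*b + 14 && 2*s < -1) ==> ((3*b != -13 ==> ((3*b != -13 ==> ((3*b != -13 ==> ((!(3*b != -13)) && ((3*h <= -14 && 3*h == -10 && 3*b + h < 0) || (!(b <= -5)) || (p + s == 0 ==> h + 3*s >= 9)))) && ((!(3*b != -13)) ==> ((3*h <= -14 && 3*h == -10 && 3*b + h < 0) || (!(b <= -5)) || (p + s == 0 ==> h + 3*s >= 9))))) && ((!(3*b != -13)) ==> ((3*h <= -14 && 3*h == -10 && 3*b + h < 0) || (!(b <= -5)) || (p + s == 0 ==> h + 3*s >= 9))))) && ((!(3*b != -13)) ==> ((3*h <= -14 && 3*h == -10 && 3*b + h < 0) || (!(b <= -5)) || (p + s == 0 ==> h + 3*s >= 9))))) && ((!(p <= 2*b + 14 && 2*s < -1)) ==> ((3*s <= 6*p - 38 && 3*s == 6*p - 34 && 3*b + s < 2*p - 8) || (!(b <= -5)) || (p + s == 0 ==> 4*s >= 2*p + 1)))
Before h := p + 3: ((p <= 2*b + 14 && 2*s < -1) ==> ((3*b != -13 ==> ((3*b != -13 ==> ((3*b != -13 ==> ((!(3*b != -13)) && ((3*p <= -23 && 3*p == -19 && 3*b + p < -3) || (!(b <= -5)) || (p + s == 0 ==> p + 3*s >= 6)))) && ((!(3*b != -13)) ==> ((3*p <= -23 && 3*p == -19 && 3*b + p < -3) || (!(b <= -5)) || (p + s == 0 ==> p + 3*s >= 6))))) && ((!(3*b != -13)) ==> ((3*p <= -23 && 3*p == -19 && 3*b + p < -3) || (!(b <= -5)) || (p + s == 0 ==> p + 3*s >= 6))))) && ((!(3*b != -13)) ==> ((3*p <= -23 && 3*p == -19 && 3*b + p < -3) || (!(b <= -5)) || (p + s == 0 ==> p + 3*s >= 6))))) && ((!(p <= 2*b + 14 && 2*s < -1)) ==> ((3*s <= 6*p - 38 && 3*s == 6*p - 34 && 3*b + s < 2*p - 8) || (!(b <= -5)) || (p + s == 0 ==> 4*s >= 2*p + 1)))
Before h := 3*p: ((p <= 2*b + 14 && 2*s < -1) ==> ((3*b != -13 ==> ((3*b != -13 ==> ((3*b != -13 ==> ((!(3*b != -13)) && ((3*p <= -23 && 3*p == -19 && 3*b + p < -3) || (!(b <= -5)) || (p + s == 0 ==> p + 3*s >= 6)))) && ((!(3*b != -13)) ==> ((3*p <= -23 && 3*p == -19 && 3*b + p < -3) || (!(b <= -5)) || (p + s == 0 ==> p + 3*s >= 6))))) && ((!(3*b != -13)) ==> ((3*p <= -23 && 3*p == -19 && 3*b + p < -3) || (!(b <= -5)) || (p + s == 0 ==> p + 3*s >= 6))))) && ((!(3*b != -13)) ==> ((3*p <= -23 && 3*p == -19 && 3*b + p < -3) || (!(b <= -5)) || (p + s == 0 ==> p + 3*s >= 6))))) && ((!(p <= 2*b + 14 && 2*s < -1)) ==> ((3*s <= 6*p - 38 && 3*s == 6*p - 34 && 3*b + s < 2*p - 8) || (!(b <= -5)) || (p + s == 0 ==> 4*s >= 2*p + 1)))
Answer: WP = ((p <= 2*b + 14 && 2*s < -1) ==> ((3*b != -13 ==> ((3*b != -13 ==> ((3*b != -13 ==> ((!(3*b != -13)) && ((3*p <= -23 && 3*p == -19 && 3*b + p < -3) || (!(b <= -5)) || (p + s == 0 ==> p + 3*s >= 6)))) && ((!(3*b != -13)) ==> ((3*p <= -23 && 3*p == -19 && 3*b + p < -3) || (!(b <= -5)) || (p + s == 0 ==> p + 3*s >= 6))))) && ((!(3*b != -13)) ==> ((3*p <= -23 && 3*p == -19 && 3*b + p < -3) || (!(b <= -5)) || (p + s == 0 ==> p + 3*s >= 6))))) && ((!(3*b != -13)) ==> ((3*p <= -23 && 3*p == -19 && 3*b + p < -3) || (!(b <= -5)) || (p + s == 0 ==> p + 3*s >= 6))))) && ((!(p <= 2*b + 14 && 2*s < -1)) ==> ((3*s <= 6*p - 38 && 3*s == 6*p - 34 && 3*b + s < 2*p - 8) || (!(b <= -5)) || (p + s == 0 ==> 4*s >= 2*p + 1)))


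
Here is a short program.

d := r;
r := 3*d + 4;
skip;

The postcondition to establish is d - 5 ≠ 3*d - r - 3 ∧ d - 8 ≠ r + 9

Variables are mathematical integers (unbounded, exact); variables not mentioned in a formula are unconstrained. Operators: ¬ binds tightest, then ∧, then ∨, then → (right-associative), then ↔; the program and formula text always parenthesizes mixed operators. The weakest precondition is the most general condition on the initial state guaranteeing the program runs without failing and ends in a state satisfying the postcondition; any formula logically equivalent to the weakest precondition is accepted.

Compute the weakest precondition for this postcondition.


Working backward. After the program, the postcondition d - 5 ≠ 3*d - r - 3 ∧ d - 8 ≠ r + 9 must hold; in canonical form it is r ≠ 2*d + 2 ∧ d ≠ r + 17.
Before skip: r ≠ 2*d + 2 ∧ d ≠ r + 17
Before r := 3*d + 4: d ≠ -2 ∧ 2*d ≠ -21
Before d := r: r ≠ -2 ∧ 2*r ≠ -21
Answer: WP = r ≠ -2 ∧ 2*r ≠ -21


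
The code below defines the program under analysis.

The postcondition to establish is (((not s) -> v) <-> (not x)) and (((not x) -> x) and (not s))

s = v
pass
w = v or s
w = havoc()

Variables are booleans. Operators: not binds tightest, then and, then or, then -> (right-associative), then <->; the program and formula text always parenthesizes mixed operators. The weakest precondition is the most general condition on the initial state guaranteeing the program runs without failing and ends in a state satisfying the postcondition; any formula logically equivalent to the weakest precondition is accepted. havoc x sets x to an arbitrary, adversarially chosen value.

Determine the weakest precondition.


Working backward. After the program, the postcondition (((not s) -> v) <-> (not x)) and (((not x) -> x) and (not s)) must hold; in canonical form it is (((not s) -> v) <-> (not x)) and ((not x) -> x) and (not s).
Before havoc w: (((not s) -> v) <-> (not x)) and ((not x) -> x) and (not s)
Before w := v or s: (((not s) -> v) <-> (not x)) and ((not x) -> x) and (not s)
Before skip: (((not s) -> v) <-> (not x)) and ((not x) -> x) and (not s)
Before s := v: (((not v) -> v) <-> (not x)) and ((not x) -> x) and (not v)
Answer: WP = (((not v) -> v) <-> (not x)) and ((not x) -> x) and (not v)


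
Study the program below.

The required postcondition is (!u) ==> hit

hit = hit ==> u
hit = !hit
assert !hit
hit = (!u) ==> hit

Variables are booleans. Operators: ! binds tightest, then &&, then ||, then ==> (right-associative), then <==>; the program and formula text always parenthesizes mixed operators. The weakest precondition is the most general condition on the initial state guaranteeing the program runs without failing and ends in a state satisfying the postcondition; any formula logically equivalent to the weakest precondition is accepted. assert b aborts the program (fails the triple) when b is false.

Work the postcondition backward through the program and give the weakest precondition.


Working backward. After the program, (!u) ==> hit must hold.
Before hit := (!u) ==> hit: (!u) ==> ((!u) ==> hit)
Before assert !hit: (!hit) && ((!u) ==> ((!u) ==> hit))
Before hit := !hit: hit && ((!u) ==> ((!u) ==> (!hit)))
Before hit := hit ==> u: (hit ==> u) && ((!u) ==> ((!u) ==> (!(hit ==> u))))
Answer: WP = (hit ==> u) && ((!u) ==> ((!u) ==> (!(hit ==> u))))


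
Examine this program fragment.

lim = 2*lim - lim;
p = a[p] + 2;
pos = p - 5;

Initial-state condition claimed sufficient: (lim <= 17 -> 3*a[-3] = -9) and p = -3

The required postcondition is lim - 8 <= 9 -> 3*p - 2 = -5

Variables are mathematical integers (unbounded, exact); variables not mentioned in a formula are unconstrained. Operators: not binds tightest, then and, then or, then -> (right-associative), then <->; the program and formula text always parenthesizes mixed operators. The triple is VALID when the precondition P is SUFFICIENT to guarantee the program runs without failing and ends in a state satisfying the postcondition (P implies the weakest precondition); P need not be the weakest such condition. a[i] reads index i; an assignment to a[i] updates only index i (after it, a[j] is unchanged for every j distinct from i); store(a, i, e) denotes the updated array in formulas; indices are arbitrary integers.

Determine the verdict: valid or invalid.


Working backward. After the program, the postcondition lim - 8 <= 9 -> 3*p - 2 = -5 must hold; in canonical form it is lim <= 17 -> 3*p = -3.
Before pos := p - 5: lim <= 17 -> 3*p = -3
Before p := a[p] + 2: lim <= 17 -> 3*a[p] = -9
Before lim := 2*lim - lim: lim <= 17 -> 3*a[p] = -9
The weakest precondition is lim <= 17 -> 3*a[p] = -9.
Check whether (lim <= 17 -> 3*a[-3] = -9) and p = -3 implies it.
Every state satisfying the precondition satisfies the weakest precondition: the implication holds.
Answer: valid


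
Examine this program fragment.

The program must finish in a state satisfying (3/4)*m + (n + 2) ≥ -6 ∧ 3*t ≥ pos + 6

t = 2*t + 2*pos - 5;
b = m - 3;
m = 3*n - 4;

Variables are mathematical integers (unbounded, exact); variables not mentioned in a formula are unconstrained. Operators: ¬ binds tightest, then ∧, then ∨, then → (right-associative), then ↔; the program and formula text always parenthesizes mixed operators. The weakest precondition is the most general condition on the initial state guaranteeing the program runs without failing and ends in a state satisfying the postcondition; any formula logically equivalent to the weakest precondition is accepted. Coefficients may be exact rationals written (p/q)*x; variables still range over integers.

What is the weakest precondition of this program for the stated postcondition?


Working backward. After the program, the postcondition (3/4)*m + (n + 2) ≥ -6 ∧ 3*t ≥ pos + 6 must hold; in canonical form it is (3/4)*m + n ≥ -8 ∧ 3*t ≥ pos + 6.
Before m := 3*n - 4: (13/4)*n ≥ -5 ∧ 3*t ≥ pos + 6
Before b := m - 3: (13/4)*n ≥ -5 ∧ 3*t ≥ pos + 6
Before t := 2*t + 2*pos - 5: (13/4)*n ≥ -5 ∧ 5*pos + 6*t ≥ 21
Answer: WP = (13/4)*n ≥ -5 ∧ 5*pos + 6*t ≥ 21


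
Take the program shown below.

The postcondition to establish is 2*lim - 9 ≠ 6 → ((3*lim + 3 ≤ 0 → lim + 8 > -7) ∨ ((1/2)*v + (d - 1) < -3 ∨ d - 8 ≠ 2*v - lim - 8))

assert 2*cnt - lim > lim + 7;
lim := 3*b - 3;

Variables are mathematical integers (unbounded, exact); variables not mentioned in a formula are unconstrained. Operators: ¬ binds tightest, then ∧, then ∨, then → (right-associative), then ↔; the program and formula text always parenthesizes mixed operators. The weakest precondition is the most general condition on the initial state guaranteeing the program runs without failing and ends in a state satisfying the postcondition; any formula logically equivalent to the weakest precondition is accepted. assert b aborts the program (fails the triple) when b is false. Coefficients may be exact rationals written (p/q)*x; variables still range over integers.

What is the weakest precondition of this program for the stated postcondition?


Working backward. After the program, the postcondition 2*lim - 9 ≠ 6 → ((3*lim + 3 ≤ 0 → lim + 8 > -7) ∨ ((1/2)*v + (d - 1) < -3 ∨ d - 8 ≠ 2*v - lim - 8)) must hold; in canonical form it is 2*lim ≠ 15 → ((3*lim ≤ -3 → lim > -15) ∨ d + (1/2)*v < -2 ∨ d + lim ≠ 2*v).
Before lim := 3*b - 3: 6*b ≠ 21 → ((9*b ≤ 6 → 3*b > -12) ∨ d + (1/2)*v < -2 ∨ 3*b + d ≠ 2*v + 3)
Before assert 2*cnt - lim > lim + 7: 2*cnt > 2*lim + 7 ∧ (6*b ≠ 21 → ((9*b ≤ 6 → 3*b > -12) ∨ d + (1/2)*v < -2 ∨ 3*b + d ≠ 2*v + 3))
Answer: WP = 2*cnt > 2*lim + 7 ∧ (6*b ≠ 21 → ((9*b ≤ 6 → 3*b > -12) ∨ d + (1/2)*v < -2 ∨ 3*b + d ≠ 2*v + 3))


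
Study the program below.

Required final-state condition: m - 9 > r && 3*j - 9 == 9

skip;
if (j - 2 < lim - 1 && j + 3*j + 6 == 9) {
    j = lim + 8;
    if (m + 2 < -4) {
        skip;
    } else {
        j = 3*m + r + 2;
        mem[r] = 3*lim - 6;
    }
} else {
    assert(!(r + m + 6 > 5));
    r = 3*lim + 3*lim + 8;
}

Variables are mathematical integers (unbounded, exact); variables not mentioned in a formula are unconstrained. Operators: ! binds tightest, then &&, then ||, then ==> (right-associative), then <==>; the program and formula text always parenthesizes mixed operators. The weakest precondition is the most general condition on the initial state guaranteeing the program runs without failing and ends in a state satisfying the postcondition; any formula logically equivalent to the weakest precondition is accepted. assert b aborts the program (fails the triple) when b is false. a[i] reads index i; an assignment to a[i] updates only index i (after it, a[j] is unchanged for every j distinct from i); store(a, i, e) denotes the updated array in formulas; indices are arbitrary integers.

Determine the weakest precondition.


Working backward. After the program, the postcondition m - 9 > r && 3*j - 9 == 9 must hold; in canonical form it is m > r + 9 && 3*j == 18.
Then branch requires (m < -6 ==> (m > r + 9 && 3*lim == -6)) && ((!(m < -6)) ==> (m > r + 9 && 9*m + 3*r == 12)); else branch requires (!(m + r > -1)) && m > 6*lim + 17 && 3*j == 18.
Before the if: ((j < lim + 1 && 4*j == 3) ==> ((m < -6 ==> (m > r + 9 && 3*lim == -6)) && ((!(m < -6)) ==> (m > r + 9 && 9*m + 3*r == 12)))) && ((!(j < lim + 1 && 4*j == 3)) ==> ((!(m + r > -1)) && m > 6*lim + 17 && 3*j == 18))
Before skip: ((j < lim + 1 && 4*j == 3) ==> ((m < -6 ==> (m > r + 9 && 3*lim == -6)) && ((!(m < -6)) ==> (m > r + 9 && 9*m + 3*r == 12)))) && ((!(j < lim + 1 && 4*j == 3)) ==> ((!(m + r > -1)) && m > 6*lim + 17 && 3*j == 18))
Answer: WP = ((j < lim + 1 && 4*j == 3) ==> ((m < -6 ==> (m > r + 9 && 3*lim == -6)) && ((!(m < -6)) ==> (m > r + 9 && 9*m + 3*r == 12)))) && ((!(j < lim + 1 && 4*j == 3)) ==> ((!(m + r > -1)) && m > 6*lim + 17 && 3*j == 18))


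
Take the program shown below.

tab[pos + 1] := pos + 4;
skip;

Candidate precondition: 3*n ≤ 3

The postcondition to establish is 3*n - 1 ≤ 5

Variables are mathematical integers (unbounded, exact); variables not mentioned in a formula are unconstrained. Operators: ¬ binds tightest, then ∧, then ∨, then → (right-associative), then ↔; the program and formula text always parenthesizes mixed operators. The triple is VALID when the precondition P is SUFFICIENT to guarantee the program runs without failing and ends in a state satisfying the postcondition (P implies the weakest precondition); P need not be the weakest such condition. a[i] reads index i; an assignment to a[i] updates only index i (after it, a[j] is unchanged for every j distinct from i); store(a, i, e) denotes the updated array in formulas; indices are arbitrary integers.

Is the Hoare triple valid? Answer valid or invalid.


Working backward. After the program, the postcondition 3*n - 1 ≤ 5 must hold; in canonical form it is 3*n ≤ 6.
Before skip: 3*n ≤ 6
Before tab[pos + 1] := pos + 4: 3*n ≤ 6
The weakest precondition is 3*n ≤ 6.
Check whether 3*n ≤ 3 implies it.
Every state satisfying the precondition satisfies the weakest precondition: the implication holds.
Answer: valid


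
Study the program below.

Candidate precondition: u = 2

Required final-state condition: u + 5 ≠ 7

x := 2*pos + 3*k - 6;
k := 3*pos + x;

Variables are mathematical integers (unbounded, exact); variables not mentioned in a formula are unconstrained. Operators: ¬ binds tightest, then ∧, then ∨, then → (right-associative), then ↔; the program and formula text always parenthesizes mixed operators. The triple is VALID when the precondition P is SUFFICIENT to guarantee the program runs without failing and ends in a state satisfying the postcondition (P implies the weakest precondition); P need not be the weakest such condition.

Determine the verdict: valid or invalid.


Working backward. After the program, the postcondition u + 5 ≠ 7 must hold; in canonical form it is u ≠ 2.
Before k := 3*pos + x: u ≠ 2
Before x := 2*pos + 3*k - 6: u ≠ 2
The weakest precondition is u ≠ 2.
Check whether u = 2 implies it.
Countermodel: at the initial state u = 2, the precondition holds but the weakest precondition fails.
Answer: invalid


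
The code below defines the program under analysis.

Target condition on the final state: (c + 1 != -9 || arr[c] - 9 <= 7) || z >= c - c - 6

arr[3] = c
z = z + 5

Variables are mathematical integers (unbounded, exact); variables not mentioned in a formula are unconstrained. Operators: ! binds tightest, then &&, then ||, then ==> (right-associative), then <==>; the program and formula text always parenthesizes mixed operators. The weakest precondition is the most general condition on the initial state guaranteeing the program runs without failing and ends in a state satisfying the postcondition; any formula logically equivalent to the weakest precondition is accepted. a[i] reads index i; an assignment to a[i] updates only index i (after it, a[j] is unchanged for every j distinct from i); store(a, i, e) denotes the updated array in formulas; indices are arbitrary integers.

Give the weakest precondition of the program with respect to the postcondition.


Working backward. After the program, the postcondition (c + 1 != -9 || arr[c] - 9 <= 7) || z >= c - c - 6 must hold; in canonical form it is c != -10 || arr[c] <= 16 || z >= -6.
Before z := z + 5: c != -10 || arr[c] <= 16 || z >= -11
Before arr[3] := c: c != -10 || store(arr, 3, c)[c] <= 16 || z >= -11
Answer: WP = c != -10 || store(arr, 3, c)[c] <= 16 || z >= -11


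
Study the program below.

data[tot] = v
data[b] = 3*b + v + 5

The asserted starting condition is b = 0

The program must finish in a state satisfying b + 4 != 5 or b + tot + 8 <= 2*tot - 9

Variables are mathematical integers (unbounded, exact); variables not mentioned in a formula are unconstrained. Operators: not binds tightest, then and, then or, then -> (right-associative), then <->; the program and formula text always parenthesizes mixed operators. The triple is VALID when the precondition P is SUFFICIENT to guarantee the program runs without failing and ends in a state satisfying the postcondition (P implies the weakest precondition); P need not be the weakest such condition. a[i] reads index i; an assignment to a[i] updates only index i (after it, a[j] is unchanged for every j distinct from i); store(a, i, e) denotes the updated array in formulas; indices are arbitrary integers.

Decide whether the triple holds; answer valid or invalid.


Working backward. After the program, the postcondition b + 4 != 5 or b + tot + 8 <= 2*tot - 9 must hold; in canonical form it is b != 1 or b <= tot - 17.
Before data[b] := 3*b + v + 5: b != 1 or b <= tot - 17
Before data[tot] := v: b != 1 or b <= tot - 17
The weakest precondition is b != 1 or b <= tot - 17.
Check whether b = 0 implies it.
Every state satisfying the precondition satisfies the weakest precondition: the implication holds.
Answer: valid


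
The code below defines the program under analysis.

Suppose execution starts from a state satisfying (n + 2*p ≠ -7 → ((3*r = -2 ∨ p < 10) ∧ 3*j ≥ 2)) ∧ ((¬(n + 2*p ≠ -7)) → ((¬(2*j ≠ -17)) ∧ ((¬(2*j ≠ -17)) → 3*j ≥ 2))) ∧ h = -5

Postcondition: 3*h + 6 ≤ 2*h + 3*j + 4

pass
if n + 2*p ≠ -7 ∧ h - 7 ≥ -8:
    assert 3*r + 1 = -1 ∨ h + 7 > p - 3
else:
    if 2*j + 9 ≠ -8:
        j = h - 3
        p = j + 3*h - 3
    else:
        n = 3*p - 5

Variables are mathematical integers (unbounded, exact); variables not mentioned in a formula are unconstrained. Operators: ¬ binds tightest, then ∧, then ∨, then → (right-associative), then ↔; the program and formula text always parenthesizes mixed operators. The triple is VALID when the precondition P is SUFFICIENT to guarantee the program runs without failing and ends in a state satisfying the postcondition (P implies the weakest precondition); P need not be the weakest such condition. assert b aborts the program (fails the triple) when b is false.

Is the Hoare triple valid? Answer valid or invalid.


Working backward. After the program, the postcondition 3*h + 6 ≤ 2*h + 3*j + 4 must hold; in canonical form it is h ≤ 3*j - 2.
Then branch requires (3*r = -2 ∨ h > p - 10) ∧ h ≤ 3*j - 2; else branch requires (2*j ≠ -17 → 2*h ≥ 11) ∧ ((¬(2*j ≠ -17)) → h ≤ 3*j - 2).
Before the if: ((n + 2*p ≠ -7 ∧ h ≥ -1) → ((3*r = -2 ∨ h > p - 10) ∧ h ≤ 3*j - 2)) ∧ ((¬(n + 2*p ≠ -7 ∧ h ≥ -1)) → ((2*j ≠ -17 → 2*h ≥ 11) ∧ ((¬(2*j ≠ -17)) → h ≤ 3*j - 2)))
Before skip: ((n + 2*p ≠ -7 ∧ h ≥ -1) → ((3*r = -2 ∨ h > p - 10) ∧ h ≤ 3*j - 2)) ∧ ((¬(n + 2*p ≠ -7 ∧ h ≥ -1)) → ((2*j ≠ -17 → 2*h ≥ 11) ∧ ((¬(2*j ≠ -17)) → h ≤ 3*j - 2)))
The weakest precondition is ((n + 2*p ≠ -7 ∧ h ≥ -1) → ((3*r = -2 ∨ h > p - 10) ∧ h ≤ 3*j - 2)) ∧ ((¬(n + 2*p ≠ -7 ∧ h ≥ -1)) → ((2*j ≠ -17 → 2*h ≥ 11) ∧ ((¬(2*j ≠ -17)) → h ≤ 3*j - 2))).
Check whether (n + 2*p ≠ -7 → ((3*r = -2 ∨ p < 10) ∧ 3*j ≥ 2)) ∧ ((¬(n + 2*p ≠ -7)) → ((¬(2*j ≠ -17)) ∧ ((¬(2*j ≠ -17)) → 3*j ≥ 2))) ∧ h = -5 implies it.
Countermodel: at the initial state h = -5, j = 1, n = -24, p = 9, r = 0, the precondition holds but the weakest precondition fails.
Answer: invalid


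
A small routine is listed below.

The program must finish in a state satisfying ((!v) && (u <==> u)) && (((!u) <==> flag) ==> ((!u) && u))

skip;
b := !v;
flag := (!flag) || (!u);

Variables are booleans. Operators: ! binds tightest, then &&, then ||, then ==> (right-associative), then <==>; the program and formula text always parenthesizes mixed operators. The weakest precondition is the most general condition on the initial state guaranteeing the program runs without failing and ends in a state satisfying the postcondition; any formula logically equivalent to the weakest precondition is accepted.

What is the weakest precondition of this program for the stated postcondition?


Working backward. After the program, the postcondition ((!v) && (u <==> u)) && (((!u) <==> flag) ==> ((!u) && u)) must hold; in canonical form it is (!v) && (!((!u) <==> flag)).
Before flag := (!flag) || (!u): (!v) && (!((!u) <==> ((!flag) || (!u))))
Before b := !v: (!v) && (!((!u) <==> ((!flag) || (!u))))
Before skip: (!v) && (!((!u) <==> ((!flag) || (!u))))
Answer: WP = (!v) && (!((!u) <==> ((!flag) || (!u))))


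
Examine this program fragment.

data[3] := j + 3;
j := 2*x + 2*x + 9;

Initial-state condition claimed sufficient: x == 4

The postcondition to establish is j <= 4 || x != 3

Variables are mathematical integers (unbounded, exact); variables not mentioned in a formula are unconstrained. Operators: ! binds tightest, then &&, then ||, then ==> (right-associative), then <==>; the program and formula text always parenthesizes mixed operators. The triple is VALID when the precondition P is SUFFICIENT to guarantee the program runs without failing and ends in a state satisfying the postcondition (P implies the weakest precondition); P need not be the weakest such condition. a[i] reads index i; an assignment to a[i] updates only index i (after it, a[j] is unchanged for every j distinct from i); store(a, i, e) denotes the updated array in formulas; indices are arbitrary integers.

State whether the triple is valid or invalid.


Working backward. After the program, j <= 4 || x != 3 must hold.
Before j := 2*x + 2*x + 9: 4*x <= -5 || x != 3
Before data[3] := j + 3: 4*x <= -5 || x != 3
The weakest precondition is 4*x <= -5 || x != 3.
Check whether x == 4 implies it.
Every state satisfying the precondition satisfies the weakest precondition: the implication holds.
Answer: valid


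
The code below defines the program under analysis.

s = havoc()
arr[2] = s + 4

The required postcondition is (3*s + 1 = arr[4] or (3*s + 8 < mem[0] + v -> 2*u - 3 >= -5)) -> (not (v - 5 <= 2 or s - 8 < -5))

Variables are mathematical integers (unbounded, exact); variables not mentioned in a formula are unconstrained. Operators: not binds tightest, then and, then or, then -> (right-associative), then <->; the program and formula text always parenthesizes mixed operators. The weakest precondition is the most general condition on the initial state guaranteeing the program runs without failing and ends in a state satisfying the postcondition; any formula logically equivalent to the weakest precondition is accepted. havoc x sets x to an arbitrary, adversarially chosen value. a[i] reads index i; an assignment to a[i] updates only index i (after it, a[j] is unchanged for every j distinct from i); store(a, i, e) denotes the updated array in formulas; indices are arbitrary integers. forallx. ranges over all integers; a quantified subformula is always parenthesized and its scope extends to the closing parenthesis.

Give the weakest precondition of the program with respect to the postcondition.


Working backward. After the program, the postcondition (3*s + 1 = arr[4] or (3*s + 8 < mem[0] + v -> 2*u - 3 >= -5)) -> (not (v - 5 <= 2 or s - 8 < -5)) must hold; in canonical form it is (3*s = arr[4] - 1 or (3*s < mem[0] + v - 8 -> 2*u >= -2)) -> (not (v <= 7 or s < 3)).
Before arr[2] := s + 4: (3*s = arr[4] - 1 or (3*s < mem[0] + v - 8 -> 2*u >= -2)) -> (not (v <= 7 or s < 3))
Before havoc s: forall s_1. ((3*s_1 = arr[4] - 1 or (3*s_1 < mem[0] + v - 8 -> 2*u >= -2)) -> (not (v <= 7 or s_1 < 3)))
Answer: WP = forall s_1. ((3*s_1 = arr[4] - 1 or (3*s_1 < mem[0] + v - 8 -> 2*u >= -2)) -> (not (v <= 7 or s_1 < 3)))


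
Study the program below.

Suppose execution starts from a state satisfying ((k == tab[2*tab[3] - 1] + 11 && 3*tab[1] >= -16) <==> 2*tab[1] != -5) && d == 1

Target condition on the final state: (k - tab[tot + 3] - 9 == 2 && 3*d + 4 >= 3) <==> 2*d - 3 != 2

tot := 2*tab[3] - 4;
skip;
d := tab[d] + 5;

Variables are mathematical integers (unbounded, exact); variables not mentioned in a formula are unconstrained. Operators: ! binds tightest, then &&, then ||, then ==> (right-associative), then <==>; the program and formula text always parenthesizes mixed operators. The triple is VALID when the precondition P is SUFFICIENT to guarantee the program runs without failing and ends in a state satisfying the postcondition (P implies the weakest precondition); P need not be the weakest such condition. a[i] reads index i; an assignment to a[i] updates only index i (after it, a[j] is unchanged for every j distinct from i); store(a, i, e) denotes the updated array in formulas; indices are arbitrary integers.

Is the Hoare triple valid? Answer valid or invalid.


Working backward. After the program, the postcondition (k - tab[tot + 3] - 9 == 2 && 3*d + 4 >= 3) <==> 2*d - 3 != 2 must hold; in canonical form it is (k == tab[tot + 3] + 11 && 3*d >= -1) <==> 2*d != 5.
Before d := tab[d] + 5: (k == tab[tot + 3] + 11 && 3*tab[d] >= -16) <==> 2*tab[d] != -5
Before skip: (k == tab[tot + 3] + 11 && 3*tab[d] >= -16) <==> 2*tab[d] != -5
Before tot := 2*tab[3] - 4: (k == tab[2*tab[3] - 1] + 11 && 3*tab[d] >= -16) <==> 2*tab[d] != -5
The weakest precondition is (k == tab[2*tab[3] - 1] + 11 && 3*tab[d] >= -16) <==> 2*tab[d] != -5.
Check whether ((k == tab[2*tab[3] - 1] + 11 && 3*tab[1] >= -16) <==> 2*tab[1] != -5) && d == 1 implies it.
Every state satisfying the precondition satisfies the weakest precondition: the implication holds.
Answer: valid
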